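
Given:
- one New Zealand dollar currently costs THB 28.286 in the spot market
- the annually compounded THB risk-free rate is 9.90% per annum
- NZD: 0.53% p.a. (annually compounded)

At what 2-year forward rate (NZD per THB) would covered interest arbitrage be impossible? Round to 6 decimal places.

T = 2 years.
THB growth factor: (1 + 0.0990)^2 = 1.207801.
NZD accumulates by (1 + 0.0053)^2 = 1.0106281.
CIP: F = S · (grow THB)/(grow NZD) = 28.286 × 1.207801/1.0106281 = 33.80458 THB per NZD.
Invert for NZD per THB: 1 / 33.80458 = 0.029582.

0.029582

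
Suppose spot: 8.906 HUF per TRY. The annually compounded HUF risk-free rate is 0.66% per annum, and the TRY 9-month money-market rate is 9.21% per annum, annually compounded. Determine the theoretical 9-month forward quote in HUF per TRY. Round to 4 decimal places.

8.3778

T = 9/12 years.
Growth of 1 HUF over T: (1 + 0.0066)^(9/12) = 1.0049459.
TRY accumulates by (1 + 0.0921)^(9/12) = 1.0683088.
CIP: F = S · (grow HUF)/(grow TRY) = 8.906 × 1.0049459/1.0683088 = 8.377773 HUF per TRY.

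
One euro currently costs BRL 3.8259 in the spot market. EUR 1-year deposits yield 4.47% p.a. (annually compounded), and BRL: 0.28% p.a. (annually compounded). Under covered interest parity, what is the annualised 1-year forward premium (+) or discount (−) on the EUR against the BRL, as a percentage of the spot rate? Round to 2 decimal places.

-4.01%

T = 1 year.
F = S · g_BRL/g_EUR = 3.8259 × 1.002800/1.044700 = 3.6724538.
Annualised premium = (F − S)/S × (1/T) = (3.6724538 − 3.8259)/3.8259 ÷ 1 = -4.01%.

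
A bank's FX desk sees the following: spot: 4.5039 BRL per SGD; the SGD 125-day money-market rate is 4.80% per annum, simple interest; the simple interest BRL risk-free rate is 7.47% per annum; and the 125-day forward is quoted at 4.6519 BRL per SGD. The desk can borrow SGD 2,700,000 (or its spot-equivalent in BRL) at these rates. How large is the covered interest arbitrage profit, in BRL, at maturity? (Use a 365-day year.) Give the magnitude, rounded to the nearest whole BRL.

T = 125/365 years.
Invest the SGD and cover forward: 2,700,000 × 1.0164383562 × 4.6519 = BRL 12,766,597.89.
Convert at spot and invest in BRL: 2,700,000 × 4.5039 × 1.0255821918 = BRL 12,471,623.01.
The quoted forward overvalues SGD, so borrow BRL, buy SGD at spot, deposit the SGD at 4.80%, and sell the proceeds forward at 4.6519.
The gap between the two covered legs is BRL 294,975.

BRL 294,975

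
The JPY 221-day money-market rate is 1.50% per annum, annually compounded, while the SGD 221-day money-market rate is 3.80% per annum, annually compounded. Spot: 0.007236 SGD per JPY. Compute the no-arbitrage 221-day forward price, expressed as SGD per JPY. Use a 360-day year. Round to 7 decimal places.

0.0073362

T = 221/360 years.
SGD growth factor: (1 + 0.0380)^(221/360) = 1.0231596.
Growth of 1 JPY over T: (1 + 0.0150)^(221/360) = 1.0091819.
So F = 0.007236 × 1.0231596 / 1.0091819 = 0.007336222 (SGD/JPY).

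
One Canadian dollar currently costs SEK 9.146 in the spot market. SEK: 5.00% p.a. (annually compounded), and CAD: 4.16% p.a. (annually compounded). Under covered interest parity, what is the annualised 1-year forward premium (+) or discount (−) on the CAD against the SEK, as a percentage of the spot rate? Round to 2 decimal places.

+0.81%

T = 1 year.
No-arbitrage forward: 9.146 × 1.050000 / 1.041600 = 9.219758 SEK/CAD.
Annualised premium = (F − S)/S × (1/T) = (9.219758 − 9.146)/9.146 ÷ 1 = 0.81%.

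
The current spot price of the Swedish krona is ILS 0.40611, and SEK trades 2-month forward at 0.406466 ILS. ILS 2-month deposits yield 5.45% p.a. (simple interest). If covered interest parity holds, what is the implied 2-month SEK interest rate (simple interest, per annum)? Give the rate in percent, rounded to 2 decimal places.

T = 2/12 years.
By CIP, F/S equals the ILS-to-SEK growth ratio: 0.406466/0.40611 = 1.0008766.
The ILS side grows by 1 + 0.0545×2/12 = 1.0090833.
So the SEK growth factor = 1.0081995.
r = (1.0081995 − 1)/(2/12) = 0.049197 → 4.92%.

4.92%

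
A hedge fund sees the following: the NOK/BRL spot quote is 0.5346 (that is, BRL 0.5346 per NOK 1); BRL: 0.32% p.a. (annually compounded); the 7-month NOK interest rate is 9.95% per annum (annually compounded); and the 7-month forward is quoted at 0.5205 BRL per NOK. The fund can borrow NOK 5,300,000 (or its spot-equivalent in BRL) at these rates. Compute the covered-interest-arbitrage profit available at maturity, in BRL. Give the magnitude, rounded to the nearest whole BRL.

BRL 76,929

T = 7/12 years.
Keep in NOK, deliver into the forward: 5,300,000·1.05689186·0.5205 = BRL 2,915,594.73.
Swap to BRL now, deposit: 5,300,000·0.5346·1.001865424 = BRL 2,838,665.46.
The quoted forward overvalues NOK, so borrow BRL, buy NOK at spot, deposit the NOK at 9.95%, and sell the proceeds forward at 0.5205.
Profit = 2,915,594.73 − 2,838,665.46 = BRL 76,929.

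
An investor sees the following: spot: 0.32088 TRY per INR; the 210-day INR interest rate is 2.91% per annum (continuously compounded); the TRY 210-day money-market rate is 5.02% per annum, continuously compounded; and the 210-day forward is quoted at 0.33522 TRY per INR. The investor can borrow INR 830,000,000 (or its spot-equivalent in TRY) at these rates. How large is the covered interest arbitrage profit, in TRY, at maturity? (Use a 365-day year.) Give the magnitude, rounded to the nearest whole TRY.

TRY 8,795,347

T = 210/365 years.
Keep in INR, deliver into the forward: 830,000,000·1.0168834063·0.33522 = TRY 282,930,114.03.
Swap to TRY now, deposit: 830,000,000·0.32088·1.02930332694 = TRY 274,134,766.79.
The quoted forward overvalues INR, so borrow TRY, buy INR at spot, deposit the INR at 2.91%, and sell the proceeds forward at 0.33522.
The gap between the two covered legs is TRY 8,795,347.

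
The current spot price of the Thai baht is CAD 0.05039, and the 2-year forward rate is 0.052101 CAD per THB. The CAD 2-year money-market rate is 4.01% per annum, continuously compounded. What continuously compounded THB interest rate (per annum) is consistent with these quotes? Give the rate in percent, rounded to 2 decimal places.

2.34%

T = 2 years.
By CIP, F/S equals the CAD-to-THB growth ratio: 0.052101/0.05039 = 1.0339551.
The CAD side grows by e^(0.0401×2) = 1.0835037.
So the THB growth factor = 1.0479214.
Take logs: ln 1.0479214 / 2 = 0.023404, so 2.34%.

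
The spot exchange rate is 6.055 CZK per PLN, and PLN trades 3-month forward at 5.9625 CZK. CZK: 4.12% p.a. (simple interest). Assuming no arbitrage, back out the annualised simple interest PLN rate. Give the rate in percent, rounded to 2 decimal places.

10.39%

T = 3/12 years.
CIP gives F = S · g_CZK/g_PLN, so g_CZK/g_PLN = 5.9625/6.055 = 0.9847234.
The CZK side grows by 1 + 0.0412×3/12 = 1.010300.
That pins the PLN growth at 1.0259734.
r = (1.0259734 − 1)/(3/12) = 0.103894 → 10.39%.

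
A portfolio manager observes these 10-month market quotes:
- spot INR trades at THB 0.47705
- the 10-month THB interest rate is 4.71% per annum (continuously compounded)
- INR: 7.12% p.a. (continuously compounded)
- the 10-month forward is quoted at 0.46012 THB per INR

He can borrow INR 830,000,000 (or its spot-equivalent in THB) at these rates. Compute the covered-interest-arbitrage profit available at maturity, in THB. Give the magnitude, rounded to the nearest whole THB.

THB 6,556,921

T = 10/12 years.
Route A — deposit INR, sell forward: 830,000,000 × 1.06112889143 × 0.46012 = THB 405,244,699.19.
Route B — convert at spot, deposit THB: 830,000,000 × 0.47705 × 1.04003045877 = THB 411,801,620.20.
The quoted forward undervalues INR, so borrow INR, convert to THB at spot, deposit the THB at 4.71%, and buy INR forward at 0.46012 to cover the loan.
Profit = 411,801,620.20 − 405,244,699.19 = THB 6,556,921.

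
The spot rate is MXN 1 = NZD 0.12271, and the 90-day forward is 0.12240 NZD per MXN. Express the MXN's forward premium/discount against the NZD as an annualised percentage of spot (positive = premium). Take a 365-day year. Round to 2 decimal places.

T = 90/365 years.
Period premium: (0.12240 − 0.12271)/0.12271 = -0.0025263.
×(1/T) gives -1.02% p.a.

-1.02%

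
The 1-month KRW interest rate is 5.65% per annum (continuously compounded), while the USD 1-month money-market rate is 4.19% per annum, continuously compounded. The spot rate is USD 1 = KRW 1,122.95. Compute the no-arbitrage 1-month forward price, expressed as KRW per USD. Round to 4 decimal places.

1124.3171

T = 1/12 years.
KRW accumulates by e^(0.0565×1/12) = 1.004719435.
USD growth factor: e^(0.0419×1/12) = 1.0034977696.
So F = 1122.95 × 1.004719435 / 1.0034977696 = 1124.317087 (KRW/USD).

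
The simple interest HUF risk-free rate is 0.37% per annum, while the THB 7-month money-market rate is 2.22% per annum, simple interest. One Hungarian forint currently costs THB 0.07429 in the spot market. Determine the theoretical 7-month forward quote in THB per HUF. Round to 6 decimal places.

T = 7/12 years.
Growth of 1 THB over T: 1 + 0.0222×7/12 = 1.012950.
Growth of 1 HUF over T: 1 + 0.0037×7/12 = 1.0021583.
Forward (THB per HUF) = 0.07429 × 1.012950 / 1.0021583 = 0.07508999.

0.075090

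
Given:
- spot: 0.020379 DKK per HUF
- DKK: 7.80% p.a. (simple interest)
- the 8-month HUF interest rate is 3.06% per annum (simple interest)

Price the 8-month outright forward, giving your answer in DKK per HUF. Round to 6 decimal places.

0.021010

T = 8/12 years.
DKK accumulates by 1 + 0.0780×8/12 = 1.052000.
HUF growth factor: 1 + 0.0306×8/12 = 1.020400.
So F = 0.020379 × 1.052000 / 1.020400 = 0.02101010 (DKK/HUF).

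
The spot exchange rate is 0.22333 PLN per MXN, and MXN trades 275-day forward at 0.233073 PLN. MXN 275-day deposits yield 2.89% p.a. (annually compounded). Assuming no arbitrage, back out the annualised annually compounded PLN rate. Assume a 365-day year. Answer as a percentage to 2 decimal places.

T = 275/365 years.
F/S = 0.233073/0.22333 = 1.0436260 = (growth of PLN) / (growth of MXN).
The MXN side grows by (1 + 0.0289)^(275/365) = 1.0216973.
Hence g_PLN = 1.0662699.
Annualise: 1.0662699^(365/275) − 1 = 0.088898 = 8.89%.

8.89%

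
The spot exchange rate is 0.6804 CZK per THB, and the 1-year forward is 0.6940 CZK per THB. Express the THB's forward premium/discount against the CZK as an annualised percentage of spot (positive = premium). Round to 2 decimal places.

T = 1 year.
(F − S)/S = (0.6940 − 0.6804)/0.6804 = 0.0199882.
Annualise by dividing by T: 0.0199882 / 1 = 0.019988 → 2.00%.

+2.00%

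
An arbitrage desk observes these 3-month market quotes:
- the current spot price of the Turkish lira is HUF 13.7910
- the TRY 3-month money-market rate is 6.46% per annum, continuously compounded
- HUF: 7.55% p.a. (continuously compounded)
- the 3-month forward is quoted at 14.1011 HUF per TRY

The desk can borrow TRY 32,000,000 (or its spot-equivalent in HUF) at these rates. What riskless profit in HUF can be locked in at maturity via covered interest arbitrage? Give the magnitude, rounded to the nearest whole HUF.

HUF 8,860,940

T = 3/12 years.
Invest the TRY and cover forward: 32,000,000 × 1.01628111614 × 14.1011 = HUF 458,581,812.70.
Convert at spot and invest in HUF: 32,000,000 × 13.7910 × 1.01905425887 = HUF 449,720,873.09.
The quoted forward overvalues TRY, so borrow HUF, buy TRY at spot, deposit the TRY at 6.46%, and sell the proceeds forward at 14.1011.
The gap between the two covered legs is HUF 8,860,940.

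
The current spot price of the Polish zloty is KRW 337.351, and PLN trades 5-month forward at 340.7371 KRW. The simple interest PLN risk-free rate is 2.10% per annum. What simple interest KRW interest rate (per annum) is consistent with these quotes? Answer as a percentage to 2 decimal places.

4.53%

T = 5/12 years.
CIP gives F = S · g_KRW/g_PLN, so g_KRW/g_PLN = 340.7371/337.351 = 1.0100373.
The PLN side grows by 1 + 0.0210×5/12 = 1.008750.
Hence g_KRW = 1.0188751.
r = (1.0188751 − 1)/(5/12) = 0.045300 → 4.53%.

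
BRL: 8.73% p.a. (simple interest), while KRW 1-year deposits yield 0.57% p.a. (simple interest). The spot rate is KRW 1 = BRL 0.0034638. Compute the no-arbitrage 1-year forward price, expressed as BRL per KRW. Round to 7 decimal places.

T = 1 year.
BRL growth factor: 1 + 0.0873×1 = 1.087300.
Growth of 1 KRW over T: 1 + 0.0057×1 = 1.005700.
So F = 0.0034638 × 1.087300 / 1.005700 = 0.003744844 (BRL/KRW).

0.0037448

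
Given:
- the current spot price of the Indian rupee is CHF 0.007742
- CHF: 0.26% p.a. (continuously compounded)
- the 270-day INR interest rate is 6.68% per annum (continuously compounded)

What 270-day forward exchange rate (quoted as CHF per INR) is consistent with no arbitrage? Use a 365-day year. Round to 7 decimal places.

0.0073829

T = 270/365 years.
CHF growth factor: e^(0.0026×270/365) = 1.0019251.
Growth of 1 INR over T: e^(0.0668×270/365) = 1.0506549.
So F = 0.007742 × 1.0019251 / 1.0506549 = 0.007382923 (CHF/INR).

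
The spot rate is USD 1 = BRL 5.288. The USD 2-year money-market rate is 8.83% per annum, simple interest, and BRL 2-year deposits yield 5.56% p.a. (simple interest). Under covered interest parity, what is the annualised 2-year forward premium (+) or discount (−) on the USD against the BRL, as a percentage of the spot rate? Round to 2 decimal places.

-2.78%

T = 2 years.
No-arbitrage forward: 5.288 × 1.111200 / 1.176600 = 4.994072 BRL/USD.
Annualised premium = (F − S)/S × (1/T) = (4.994072 − 5.288)/5.288 ÷ 2 = -2.78%.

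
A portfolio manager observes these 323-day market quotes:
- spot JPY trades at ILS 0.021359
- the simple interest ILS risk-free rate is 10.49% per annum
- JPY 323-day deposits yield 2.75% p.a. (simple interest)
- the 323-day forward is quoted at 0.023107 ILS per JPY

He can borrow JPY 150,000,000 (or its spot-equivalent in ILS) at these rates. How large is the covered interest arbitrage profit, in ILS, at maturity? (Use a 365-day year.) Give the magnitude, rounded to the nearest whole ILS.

T = 323/365 years.
Keep in JPY, deliver into the forward: 150,000,000·1.024335616·0.023107 = ILS 3,550,398.46.
Swap to ILS now, deposit: 150,000,000·0.021359·1.092829315 = ILS 3,501,261.20.
The quoted forward overvalues JPY, so borrow ILS, buy JPY at spot, deposit the JPY at 2.75%, and sell the proceeds forward at 0.023107.
The gap between the two covered legs is ILS 49,137.

ILS 49,137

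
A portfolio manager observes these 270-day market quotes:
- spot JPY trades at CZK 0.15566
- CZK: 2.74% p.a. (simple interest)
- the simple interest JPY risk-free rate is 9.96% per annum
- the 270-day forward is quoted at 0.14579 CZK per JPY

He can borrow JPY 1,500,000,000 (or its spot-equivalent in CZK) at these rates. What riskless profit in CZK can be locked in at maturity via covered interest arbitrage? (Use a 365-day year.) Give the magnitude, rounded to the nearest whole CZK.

T = 270/365 years.
Invest the JPY and cover forward: 1,500,000,000 × 1.07367671233 × 0.14579 = CZK 234,796,991.84.
Convert at spot and invest in CZK: 1,500,000,000 × 0.15566 × 1.02026849315 = CZK 238,222,490.47.
The quoted forward undervalues JPY, so borrow JPY, convert to CZK at spot, deposit the CZK at 2.74%, and buy JPY forward at 0.14579 to cover the loan.
Profit = 238,222,490.47 − 234,796,991.84 = CZK 3,425,499.

CZK 3,425,499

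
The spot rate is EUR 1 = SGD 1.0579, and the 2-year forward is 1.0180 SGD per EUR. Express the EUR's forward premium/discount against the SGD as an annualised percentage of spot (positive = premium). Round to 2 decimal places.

T = 2 years.
(F − S)/S = (1.0180 − 1.0579)/1.0579 = -0.0377162.
×(1/T) gives -1.89% p.a.

-1.89%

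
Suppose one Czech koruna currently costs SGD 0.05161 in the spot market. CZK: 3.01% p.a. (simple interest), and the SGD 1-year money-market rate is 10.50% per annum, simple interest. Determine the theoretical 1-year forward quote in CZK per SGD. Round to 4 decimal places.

18.0627

T = 1 year.
Growth of 1 SGD over T: 1 + 0.1050×1 = 1.105000.
CZK growth factor: 1 + 0.0301×1 = 1.030100.
CIP: F = S · (grow SGD)/(grow CZK) = 0.05161 × 1.105000/1.030100 = 0.055362635 SGD per CZK.
Quoted the other way: 1/0.055362635 = 18.0627 CZK per SGD.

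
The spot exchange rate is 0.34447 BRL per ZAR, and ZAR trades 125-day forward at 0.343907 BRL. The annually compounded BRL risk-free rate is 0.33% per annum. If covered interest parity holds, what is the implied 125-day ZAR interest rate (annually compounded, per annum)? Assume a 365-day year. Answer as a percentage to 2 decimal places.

0.81%

T = 125/365 years.
F/S = 0.343907/0.34447 = 0.9983656 = (growth of BRL) / (growth of ZAR).
BRL growth factor: (1 + 0.0033)^(125/365) = 1.0011289.
Hence g_ZAR = 1.0027678.
Annualise: 1.0027678^(365/125) − 1 = 0.008103 = 0.81%.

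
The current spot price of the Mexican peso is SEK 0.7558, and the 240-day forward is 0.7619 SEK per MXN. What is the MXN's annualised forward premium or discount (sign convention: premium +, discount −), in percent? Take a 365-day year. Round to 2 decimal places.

+1.23%

T = 240/365 years.
(F − S)/S = (0.7619 − 0.7558)/0.7558 = 0.0080709.
Per annum: 0.0080709 / (240/365) = 0.012274 = 1.23%.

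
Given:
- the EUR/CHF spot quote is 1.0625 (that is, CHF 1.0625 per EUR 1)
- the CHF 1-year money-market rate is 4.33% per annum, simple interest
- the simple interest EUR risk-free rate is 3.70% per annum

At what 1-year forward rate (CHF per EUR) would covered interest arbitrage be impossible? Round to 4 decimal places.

T = 1 year.
CHF accumulates by 1 + 0.0433×1 = 1.043300.
Growth of 1 EUR over T: 1 + 0.0370×1 = 1.037000.
Forward (CHF per EUR) = 1.0625 × 1.043300 / 1.037000 = 1.068955.

1.0690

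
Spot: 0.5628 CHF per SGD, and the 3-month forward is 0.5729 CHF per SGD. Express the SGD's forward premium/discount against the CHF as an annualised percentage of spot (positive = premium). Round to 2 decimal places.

T = 3/12 years.
Period premium: (0.5729 − 0.5628)/0.5628 = 0.0179460.
Annualise by dividing by T: 0.0179460 / (3/12) = 0.071784 → 7.18%.

+7.18%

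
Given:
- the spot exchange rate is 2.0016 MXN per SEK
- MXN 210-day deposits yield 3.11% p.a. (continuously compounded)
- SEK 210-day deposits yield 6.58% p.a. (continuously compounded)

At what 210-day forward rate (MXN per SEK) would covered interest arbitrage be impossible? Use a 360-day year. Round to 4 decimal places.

T = 210/360 years.
MXN accumulates by e^(0.0311×210/360) = 1.0183072.
SEK accumulates by e^(0.0658×210/360) = 1.0391295.
Forward (MXN per SEK) = 2.0016 × 1.0183072 / 1.0391295 = 1.961492.

1.9615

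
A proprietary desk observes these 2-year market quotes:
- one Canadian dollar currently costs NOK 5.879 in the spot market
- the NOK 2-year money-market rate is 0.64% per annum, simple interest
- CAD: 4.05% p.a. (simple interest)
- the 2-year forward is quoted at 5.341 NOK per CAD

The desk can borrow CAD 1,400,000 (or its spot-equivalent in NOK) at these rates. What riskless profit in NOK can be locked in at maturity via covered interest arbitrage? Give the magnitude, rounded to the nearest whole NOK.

T = 2 years.
Invest the CAD and cover forward: 1,400,000 × 1.081000 × 5.341 = NOK 8,083,069.40.
Convert at spot and invest in NOK: 1,400,000 × 5.879 × 1.012800 = NOK 8,335,951.68.
The quoted forward undervalues CAD, so borrow CAD, convert to NOK at spot, deposit the NOK at 0.64%, and buy CAD forward at 5.341 to cover the loan.
The gap between the two covered legs is NOK 252,882.

NOK 252,882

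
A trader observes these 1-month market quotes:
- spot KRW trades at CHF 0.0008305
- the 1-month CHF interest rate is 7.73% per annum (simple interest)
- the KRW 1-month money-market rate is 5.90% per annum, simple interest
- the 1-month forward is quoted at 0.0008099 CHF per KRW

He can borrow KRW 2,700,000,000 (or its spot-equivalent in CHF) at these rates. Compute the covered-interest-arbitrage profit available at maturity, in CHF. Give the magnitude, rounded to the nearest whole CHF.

T = 1/12 years.
Route A — deposit KRW, sell forward: 2,700,000,000 × 1.004916667 × 0.0008099 = CHF 2,197,481.42.
Route B — convert at spot, deposit CHF: 2,700,000,000 × 0.0008305 × 1.006441667 = CHF 2,256,794.47.
The quoted forward undervalues KRW, so borrow KRW, convert to CHF at spot, deposit the CHF at 7.73%, and buy KRW forward at 0.0008099 to cover the loan.
Arbitrage profit = |2,197,481.42 − 2,256,794.47| = CHF 59,313.

CHF 59,313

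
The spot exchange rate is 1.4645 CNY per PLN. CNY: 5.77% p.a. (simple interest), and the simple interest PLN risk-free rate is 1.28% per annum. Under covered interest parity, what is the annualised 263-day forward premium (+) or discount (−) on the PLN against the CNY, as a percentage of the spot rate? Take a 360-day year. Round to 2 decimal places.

T = 263/360 years.
CIP forward (CNY per PLN) = 1.4645 × 1.0421531/1.0093511 = 1.5120935.
(F − S)/S ÷ T = (1.5120935 − 1.4645)/1.4645/(263/360) = 0.044484 → 4.45%.

+4.45%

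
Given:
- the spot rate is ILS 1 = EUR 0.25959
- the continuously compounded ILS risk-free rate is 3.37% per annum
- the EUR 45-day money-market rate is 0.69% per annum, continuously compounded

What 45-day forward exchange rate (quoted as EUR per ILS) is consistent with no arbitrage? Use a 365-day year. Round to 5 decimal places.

0.25873

T = 45/365 years.
EUR accumulates by e^(0.0069×45/365) = 1.000851.
Growth of 1 ILS over T: e^(0.0337×45/365) = 1.0041634.
CIP: F = S · (grow EUR)/(grow ILS) = 0.25959 × 1.000851/1.0041634 = 0.2587337 EUR per ILS.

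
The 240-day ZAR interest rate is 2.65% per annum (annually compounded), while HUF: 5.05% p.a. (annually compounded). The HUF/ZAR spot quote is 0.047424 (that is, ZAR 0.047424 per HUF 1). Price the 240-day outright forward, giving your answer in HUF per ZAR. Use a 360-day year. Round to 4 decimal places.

21.4138

T = 240/360 years.
Growth of 1 ZAR over T: (1 + 0.0265)^(240/360) = 1.01758954.
HUF accumulates by (1 + 0.0505)^(240/360) = 1.03338948.
So F = 0.047424 × 1.01758954 / 1.03338948 = 0.046698914 (ZAR/HUF).
Invert for HUF per ZAR: 1 / 0.046698914 = 21.4138.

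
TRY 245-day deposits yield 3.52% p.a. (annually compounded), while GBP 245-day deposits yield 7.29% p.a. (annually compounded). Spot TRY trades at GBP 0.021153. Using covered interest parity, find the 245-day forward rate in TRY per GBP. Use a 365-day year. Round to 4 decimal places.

46.1531

T = 245/365 years.
Growth of 1 GBP over T: (1 + 0.0729)^(245/365) = 1.04836465.
TRY accumulates by (1 + 0.0352)^(245/365) = 1.02349277.
So F = 0.021153 × 1.04836465 / 1.02349277 = 0.021667039 (GBP/TRY).
Quoted the other way: 1/0.021667039 = 46.1531 TRY per GBP.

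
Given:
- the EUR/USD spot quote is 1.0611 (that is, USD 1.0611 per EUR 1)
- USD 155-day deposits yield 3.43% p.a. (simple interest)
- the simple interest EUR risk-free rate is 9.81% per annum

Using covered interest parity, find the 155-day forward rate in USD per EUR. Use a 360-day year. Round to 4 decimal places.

1.0331

T = 155/360 years.
Growth of 1 USD over T: 1 + 0.0343×155/360 = 1.0147681.
EUR growth factor: 1 + 0.0981×155/360 = 1.0422375.
So F = 1.0611 × 1.0147681 / 1.0422375 = 1.033133 (USD/EUR).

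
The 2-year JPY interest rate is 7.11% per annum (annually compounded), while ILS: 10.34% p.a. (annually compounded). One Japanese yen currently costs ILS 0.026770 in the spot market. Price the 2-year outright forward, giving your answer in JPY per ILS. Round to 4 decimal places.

T = 2 years.
Growth of 1 ILS over T: (1 + 0.1034)^2 = 1.21749156.
JPY accumulates by (1 + 0.0711)^2 = 1.14725521.
Forward (ILS per JPY) = 0.02677 × 1.21749156 / 1.14725521 = 0.028408892.
Quoted the other way: 1/0.028408892 = 35.2002 JPY per ILS.

35.2002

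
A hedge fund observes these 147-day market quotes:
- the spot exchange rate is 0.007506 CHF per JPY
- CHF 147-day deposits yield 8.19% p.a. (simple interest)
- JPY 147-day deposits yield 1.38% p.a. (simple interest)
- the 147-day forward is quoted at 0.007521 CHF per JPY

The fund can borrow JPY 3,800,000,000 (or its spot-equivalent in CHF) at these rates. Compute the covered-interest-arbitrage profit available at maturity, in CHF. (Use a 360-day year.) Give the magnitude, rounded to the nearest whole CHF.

CHF 735,827

T = 147/360 years.
Route A — deposit JPY, sell forward: 3,800,000,000 × 1.005635 × 0.007521 = CHF 28,740,847.17.
Route B — convert at spot, deposit CHF: 3,800,000,000 × 0.007506 × 1.0334425 = CHF 29,476,673.74.
The quoted forward undervalues JPY, so borrow JPY, convert to CHF at spot, deposit the CHF at 8.19%, and buy JPY forward at 0.007521 to cover the loan.
Profit = 29,476,673.74 − 28,740,847.17 = CHF 735,827.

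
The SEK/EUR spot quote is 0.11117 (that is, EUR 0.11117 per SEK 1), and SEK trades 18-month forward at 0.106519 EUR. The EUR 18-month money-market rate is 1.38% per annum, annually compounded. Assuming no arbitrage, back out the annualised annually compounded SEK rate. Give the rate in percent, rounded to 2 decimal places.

4.31%

T = 18/12 years.
F/S = 0.106519/0.11117 = 0.9581632 = (growth of EUR) / (growth of SEK).
The EUR side grows by (1 + 0.0138)^(18/12) = 1.0207713.
So the SEK growth factor = 1.0653418.
Annualise: 1.0653418^(12/18) − 1 = 0.043100 = 4.31%.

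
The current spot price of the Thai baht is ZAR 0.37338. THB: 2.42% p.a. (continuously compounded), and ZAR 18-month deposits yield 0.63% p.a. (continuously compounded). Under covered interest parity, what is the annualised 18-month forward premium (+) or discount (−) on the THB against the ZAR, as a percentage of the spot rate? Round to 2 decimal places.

-1.77%

T = 18/12 years.
F = S · g_ZAR/g_THB = 0.37338 × 1.0094948/1.0369669 = 0.36348814.
Annualised premium = (F − S)/S × (1/T) = (0.36348814 − 0.37338)/0.37338 ÷ (18/12) = -1.77%.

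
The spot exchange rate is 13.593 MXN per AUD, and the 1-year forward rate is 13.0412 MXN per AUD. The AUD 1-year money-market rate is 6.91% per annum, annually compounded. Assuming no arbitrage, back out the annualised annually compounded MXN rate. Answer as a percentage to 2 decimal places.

T = 1 year.
CIP gives F = S · g_MXN/g_AUD, so g_MXN/g_AUD = 13.0412/13.593 = 0.9594056.
The AUD side grows by (1 + 0.0691)^1 = 1.069100.
Hence g_MXN = 1.0257005.
r = 1.0257005^(1/1) − 1 = 0.025700 → 2.57%.

2.57%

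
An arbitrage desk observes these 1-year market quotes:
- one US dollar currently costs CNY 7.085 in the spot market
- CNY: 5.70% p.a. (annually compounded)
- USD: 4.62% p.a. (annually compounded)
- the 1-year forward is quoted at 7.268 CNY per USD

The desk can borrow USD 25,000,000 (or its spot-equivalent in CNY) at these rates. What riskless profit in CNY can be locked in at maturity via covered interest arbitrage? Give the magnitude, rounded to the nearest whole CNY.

T = 1 year.
Route A — deposit USD, sell forward: 25,000,000 × 1.046200 × 7.268 = CNY 190,094,540.00.
Route B — convert at spot, deposit CNY: 25,000,000 × 7.085 × 1.057000 = CNY 187,221,125.00.
The quoted forward overvalues USD, so borrow CNY, buy USD at spot, deposit the USD at 4.62%, and sell the proceeds forward at 7.268.
Arbitrage profit = |190,094,540.00 − 187,221,125.00| = CNY 2,873,415.

CNY 2,873,415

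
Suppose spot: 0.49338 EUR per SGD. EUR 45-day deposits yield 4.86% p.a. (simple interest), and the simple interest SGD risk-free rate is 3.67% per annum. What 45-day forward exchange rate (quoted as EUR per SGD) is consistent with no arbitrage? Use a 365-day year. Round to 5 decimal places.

0.49410

T = 45/365 years.
Growth of 1 EUR over T: 1 + 0.0486×45/365 = 1.0059918.
SGD accumulates by 1 + 0.0367×45/365 = 1.0045247.
So F = 0.49338 × 1.0059918 / 1.0045247 = 0.4941006 (EUR/SGD).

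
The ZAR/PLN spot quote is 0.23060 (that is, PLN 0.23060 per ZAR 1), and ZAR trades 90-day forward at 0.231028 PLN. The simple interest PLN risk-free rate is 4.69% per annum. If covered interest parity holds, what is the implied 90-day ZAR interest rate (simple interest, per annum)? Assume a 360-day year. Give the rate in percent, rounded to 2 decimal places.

3.94%

T = 90/360 years.
By CIP, F/S equals the PLN-to-ZAR growth ratio: 0.231028/0.2306 = 1.0018560.
The PLN side grows by 1 + 0.0469×90/360 = 1.011725.
That pins the ZAR growth at 1.0098507.
r = (1.0098507 − 1)/(90/360) = 0.039403 → 3.94%.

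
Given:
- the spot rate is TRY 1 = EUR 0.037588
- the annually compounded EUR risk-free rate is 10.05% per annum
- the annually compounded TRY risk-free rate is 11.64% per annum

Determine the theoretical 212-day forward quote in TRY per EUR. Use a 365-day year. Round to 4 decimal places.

26.8268

T = 212/365 years.
EUR accumulates by (1 + 0.1005)^(212/365) = 1.05719819.
Growth of 1 TRY over T: (1 + 0.1164)^(212/365) = 1.0660432.
So F = 0.037588 × 1.05719819 / 1.0660432 = 0.037276131 (EUR/TRY).
Quoted the other way: 1/0.037276131 = 26.8268 TRY per EUR.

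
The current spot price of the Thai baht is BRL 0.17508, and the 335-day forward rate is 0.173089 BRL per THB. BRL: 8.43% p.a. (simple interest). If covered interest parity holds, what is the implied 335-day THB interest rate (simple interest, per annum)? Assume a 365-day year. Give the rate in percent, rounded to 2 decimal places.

T = 335/365 years.
F/S = 0.173089/0.17508 = 0.9886281 = (growth of BRL) / (growth of THB).
The BRL side grows by 1 + 0.0843×335/365 = 1.0773712.
That pins the THB growth at 1.0897639.
(1.0897639 − 1)/T = 0.097802, i.e. 9.78%.

9.78%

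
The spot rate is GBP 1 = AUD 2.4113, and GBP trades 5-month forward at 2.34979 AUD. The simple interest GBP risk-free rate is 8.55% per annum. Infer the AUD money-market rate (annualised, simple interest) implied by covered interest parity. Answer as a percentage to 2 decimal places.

T = 5/12 years.
CIP gives F = S · g_AUD/g_GBP, so g_AUD/g_GBP = 2.34979/2.4113 = 0.9744909.
GBP growth factor: 1 + 0.0855×5/12 = 1.035625.
That pins the AUD growth at 1.0092071.
(1.0092071 − 1)/T = 0.022097, i.e. 2.21%.

2.21%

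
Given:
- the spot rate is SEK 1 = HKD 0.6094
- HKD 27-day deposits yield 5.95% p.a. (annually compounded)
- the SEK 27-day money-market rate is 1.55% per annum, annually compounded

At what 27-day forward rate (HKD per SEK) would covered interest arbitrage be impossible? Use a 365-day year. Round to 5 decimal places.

T = 27/365 years.
HKD growth factor: (1 + 0.0595)^(27/365) = 1.0042846.
SEK growth factor: (1 + 0.0155)^(27/365) = 1.0011384.
Forward (HKD per SEK) = 0.6094 × 1.0042846 / 1.0011384 = 0.6113151.

0.61132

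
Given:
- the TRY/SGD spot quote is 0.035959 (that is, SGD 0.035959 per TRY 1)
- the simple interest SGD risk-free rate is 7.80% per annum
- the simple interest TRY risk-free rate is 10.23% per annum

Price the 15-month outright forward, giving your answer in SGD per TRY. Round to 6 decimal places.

0.034991

T = 15/12 years.
SGD growth factor: 1 + 0.0780×15/12 = 1.097500.
Growth of 1 TRY over T: 1 + 0.1023×15/12 = 1.127875.
So F = 0.035959 × 1.097500 / 1.127875 = 0.03499058 (SGD/TRY).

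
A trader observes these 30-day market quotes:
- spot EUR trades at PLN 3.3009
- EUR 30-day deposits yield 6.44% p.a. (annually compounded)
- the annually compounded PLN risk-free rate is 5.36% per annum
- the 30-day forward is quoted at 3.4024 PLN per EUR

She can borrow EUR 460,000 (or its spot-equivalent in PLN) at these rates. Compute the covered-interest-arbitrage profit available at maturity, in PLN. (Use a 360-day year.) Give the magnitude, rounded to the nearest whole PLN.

T = 30/360 years.
Route A — deposit EUR, sell forward: 460,000 × 1.005214487 × 3.4024 = PLN 1,573,265.21.
Route B — convert at spot, deposit PLN: 460,000 × 3.3009 × 1.004360552 = PLN 1,525,035.12.
The quoted forward overvalues EUR, so borrow PLN, buy EUR at spot, deposit the EUR at 6.44%, and sell the proceeds forward at 3.4024.
The gap between the two covered legs is PLN 48,230.

PLN 48,230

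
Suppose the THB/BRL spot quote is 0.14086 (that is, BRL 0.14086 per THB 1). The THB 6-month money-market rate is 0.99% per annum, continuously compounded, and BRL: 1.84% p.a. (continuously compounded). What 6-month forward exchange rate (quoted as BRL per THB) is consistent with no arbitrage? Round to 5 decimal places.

T = 6/12 years.
BRL accumulates by e^(0.0184×6/12) = 1.0092425.
THB growth factor: e^(0.0099×6/12) = 1.0049623.
Forward (BRL per THB) = 0.14086 × 1.0092425 / 1.0049623 = 0.1414599.

0.14146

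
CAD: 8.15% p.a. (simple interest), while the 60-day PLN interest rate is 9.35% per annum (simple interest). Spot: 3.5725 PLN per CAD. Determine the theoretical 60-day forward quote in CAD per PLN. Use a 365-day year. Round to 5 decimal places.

0.27937

T = 60/365 years.
Growth of 1 PLN over T: 1 + 0.0935×60/365 = 1.0153699.
CAD accumulates by 1 + 0.0815×60/365 = 1.0133973.
Forward (PLN per CAD) = 3.5725 × 1.0153699 / 1.0133973 = 3.579454.
Invert for CAD per PLN: 1 / 3.579454 = 0.27937.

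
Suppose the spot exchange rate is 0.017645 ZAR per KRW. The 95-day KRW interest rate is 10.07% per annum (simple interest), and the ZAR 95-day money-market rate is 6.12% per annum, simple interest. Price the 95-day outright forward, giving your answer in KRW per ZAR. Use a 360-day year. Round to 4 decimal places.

T = 95/360 years.
Growth of 1 ZAR over T: 1 + 0.0612×95/360 = 1.016150.
KRW accumulates by 1 + 0.1007×95/360 = 1.02657361.
So F = 0.017645 × 1.016150 / 1.02657361 = 0.017465836 (ZAR/KRW).
Quoted the other way: 1/0.017465836 = 57.2546 KRW per ZAR.

57.2546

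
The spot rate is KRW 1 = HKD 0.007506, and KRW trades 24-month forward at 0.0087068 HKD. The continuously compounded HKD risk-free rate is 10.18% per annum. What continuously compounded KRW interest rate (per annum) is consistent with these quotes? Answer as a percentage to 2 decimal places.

2.76%

T = 2 years.
CIP gives F = S · g_HKD/g_KRW, so g_HKD/g_KRW = 0.0087068/0.007506 = 1.1599787.
The HKD side grows by e^(0.1018×2) = 1.2258077.
So the KRW growth factor = 1.0567502.
Take logs: ln 1.0567502 / 2 = 0.027599, so 2.76%.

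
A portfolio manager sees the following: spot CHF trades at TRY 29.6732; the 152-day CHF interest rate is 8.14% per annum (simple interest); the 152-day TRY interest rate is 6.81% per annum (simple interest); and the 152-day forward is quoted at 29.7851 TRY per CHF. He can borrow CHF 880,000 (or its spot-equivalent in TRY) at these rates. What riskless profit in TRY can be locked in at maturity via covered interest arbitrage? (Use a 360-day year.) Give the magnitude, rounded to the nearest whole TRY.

TRY 248,492

T = 152/360 years.
Invest the CHF and cover forward: 880,000 × 1.0343688889 × 29.7851 = TRY 27,111,727.10.
Convert at spot and invest in TRY: 880,000 × 29.6732 × 1.0287533333 = TRY 26,863,235.00.
The quoted forward overvalues CHF, so borrow TRY, buy CHF at spot, deposit the CHF at 8.14%, and sell the proceeds forward at 29.7851.
Arbitrage profit = |27,111,727.10 − 26,863,235.00| = TRY 248,492.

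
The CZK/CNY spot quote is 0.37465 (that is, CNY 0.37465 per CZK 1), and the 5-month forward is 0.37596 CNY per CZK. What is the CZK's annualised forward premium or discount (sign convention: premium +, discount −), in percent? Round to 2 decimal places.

+0.84%

T = 5/12 years.
Period premium: (0.37596 − 0.37465)/0.37465 = 0.0034966.
Per annum: 0.0034966 / (5/12) = 0.008392 = 0.84%.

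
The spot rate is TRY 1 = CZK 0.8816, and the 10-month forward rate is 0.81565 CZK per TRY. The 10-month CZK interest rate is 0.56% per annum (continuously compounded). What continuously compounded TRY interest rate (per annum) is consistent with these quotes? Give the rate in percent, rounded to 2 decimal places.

T = 10/12 years.
By CIP, F/S equals the CZK-to-TRY growth ratio: 0.81565/0.8816 = 0.9251928.
The CZK side grows by e^(0.0056×10/12) = 1.0046776.
That pins the TRY growth at 1.0859116.
Take logs: ln 1.0859116 / (10/12) = 0.098904, so 9.89%.

9.89%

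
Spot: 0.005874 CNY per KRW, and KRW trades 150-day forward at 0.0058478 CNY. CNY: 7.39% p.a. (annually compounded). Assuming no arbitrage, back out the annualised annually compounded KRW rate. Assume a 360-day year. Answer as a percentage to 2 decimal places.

T = 150/360 years.
CIP gives F = S · g_CNY/g_KRW, so g_CNY/g_KRW = 0.0058478/0.005874 = 0.9955397.
CNY growth factor: (1 + 0.0739)^(150/360) = 1.0301527.
So the KRW growth factor = 1.0347681.
r = 1.0347681^(360/150) − 1 = 0.085484 → 8.55%.

8.55%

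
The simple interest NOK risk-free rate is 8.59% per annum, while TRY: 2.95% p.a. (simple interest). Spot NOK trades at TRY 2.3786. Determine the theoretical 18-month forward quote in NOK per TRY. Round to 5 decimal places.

T = 18/12 years.
Growth of 1 TRY over T: 1 + 0.0295×18/12 = 1.044250.
Growth of 1 NOK over T: 1 + 0.0859×18/12 = 1.128850.
Forward (TRY per NOK) = 2.3786 × 1.044250 / 1.128850 = 2.200339.
Invert for NOK per TRY: 1 / 2.200339 = 0.45448.

0.45448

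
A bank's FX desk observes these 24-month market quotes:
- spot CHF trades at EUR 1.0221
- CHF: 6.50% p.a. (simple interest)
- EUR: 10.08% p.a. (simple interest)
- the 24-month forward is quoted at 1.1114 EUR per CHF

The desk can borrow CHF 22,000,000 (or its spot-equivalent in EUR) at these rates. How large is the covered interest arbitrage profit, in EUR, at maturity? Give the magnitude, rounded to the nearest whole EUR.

EUR 609,986

T = 2 years.
Route A — deposit CHF, sell forward: 22,000,000 × 1.130000 × 1.1114 = EUR 27,629,404.00.
Route B — convert at spot, deposit EUR: 22,000,000 × 1.0221 × 1.201600 = EUR 27,019,417.92.
The quoted forward overvalues CHF, so borrow EUR, buy CHF at spot, deposit the CHF at 6.50%, and sell the proceeds forward at 1.1114.
Profit = 27,629,404.00 − 27,019,417.92 = EUR 609,986.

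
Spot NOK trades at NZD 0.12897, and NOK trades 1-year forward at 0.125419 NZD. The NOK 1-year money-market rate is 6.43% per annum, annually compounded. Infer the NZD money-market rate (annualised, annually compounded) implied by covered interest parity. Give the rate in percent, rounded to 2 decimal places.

T = 1 year.
CIP gives F = S · g_NZD/g_NOK, so g_NZD/g_NOK = 0.125419/0.12897 = 0.9724665.
The NOK side grows by (1 + 0.0643)^1 = 1.064300.
So the NZD growth factor = 1.0349961.
Annualise: 1.0349961^(1/1) − 1 = 0.034996 = 3.50%.

3.50%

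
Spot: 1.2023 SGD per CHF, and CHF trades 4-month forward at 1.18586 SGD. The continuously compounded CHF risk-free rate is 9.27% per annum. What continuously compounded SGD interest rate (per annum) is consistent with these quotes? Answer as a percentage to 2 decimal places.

5.14%

T = 4/12 years.
CIP gives F = S · g_SGD/g_CHF, so g_SGD/g_CHF = 1.18586/1.2023 = 0.9863262.
The CHF side grows by e^(0.0927×4/12) = 1.0313824.
Hence g_SGD = 1.0172795.
Take logs: ln 1.0172795 / (4/12) = 0.051396, so 5.14%.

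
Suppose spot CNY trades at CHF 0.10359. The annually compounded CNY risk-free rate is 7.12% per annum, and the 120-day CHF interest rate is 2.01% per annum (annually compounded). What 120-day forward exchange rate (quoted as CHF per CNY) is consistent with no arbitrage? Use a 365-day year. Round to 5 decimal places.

T = 120/365 years.
Growth of 1 CHF over T: (1 + 0.0201)^(120/365) = 1.0065641.
CNY growth factor: (1 + 0.0712)^(120/365) = 1.022870.
Forward (CHF per CNY) = 0.10359 × 1.0065641 / 1.022870 = 0.1019386.

0.10194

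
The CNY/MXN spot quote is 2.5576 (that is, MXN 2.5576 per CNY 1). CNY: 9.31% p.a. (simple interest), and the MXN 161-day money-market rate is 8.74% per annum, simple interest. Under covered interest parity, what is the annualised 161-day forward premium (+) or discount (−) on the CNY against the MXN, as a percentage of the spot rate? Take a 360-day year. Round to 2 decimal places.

-0.55%

T = 161/360 years.
CIP forward (MXN per CNY) = 2.5576 × 1.0390872/1.0416364 = 2.5513408.
(F − S)/S ÷ T = (2.5513408 − 2.5576)/2.5576/(161/360) = -0.005472 → -0.55%.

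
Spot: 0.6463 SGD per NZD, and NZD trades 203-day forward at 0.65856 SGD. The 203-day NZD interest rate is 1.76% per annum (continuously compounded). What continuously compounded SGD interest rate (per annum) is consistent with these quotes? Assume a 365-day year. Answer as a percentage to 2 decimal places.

T = 203/365 years.
CIP gives F = S · g_SGD/g_NZD, so g_SGD/g_NZD = 0.65856/0.6463 = 1.0189695.
The NZD side grows by e^(0.0176×203/365) = 1.0098366.
Hence g_SGD = 1.0289927.
r = ln(1.0289927)/(203/365) = 0.051388 → 5.14%.

5.14%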